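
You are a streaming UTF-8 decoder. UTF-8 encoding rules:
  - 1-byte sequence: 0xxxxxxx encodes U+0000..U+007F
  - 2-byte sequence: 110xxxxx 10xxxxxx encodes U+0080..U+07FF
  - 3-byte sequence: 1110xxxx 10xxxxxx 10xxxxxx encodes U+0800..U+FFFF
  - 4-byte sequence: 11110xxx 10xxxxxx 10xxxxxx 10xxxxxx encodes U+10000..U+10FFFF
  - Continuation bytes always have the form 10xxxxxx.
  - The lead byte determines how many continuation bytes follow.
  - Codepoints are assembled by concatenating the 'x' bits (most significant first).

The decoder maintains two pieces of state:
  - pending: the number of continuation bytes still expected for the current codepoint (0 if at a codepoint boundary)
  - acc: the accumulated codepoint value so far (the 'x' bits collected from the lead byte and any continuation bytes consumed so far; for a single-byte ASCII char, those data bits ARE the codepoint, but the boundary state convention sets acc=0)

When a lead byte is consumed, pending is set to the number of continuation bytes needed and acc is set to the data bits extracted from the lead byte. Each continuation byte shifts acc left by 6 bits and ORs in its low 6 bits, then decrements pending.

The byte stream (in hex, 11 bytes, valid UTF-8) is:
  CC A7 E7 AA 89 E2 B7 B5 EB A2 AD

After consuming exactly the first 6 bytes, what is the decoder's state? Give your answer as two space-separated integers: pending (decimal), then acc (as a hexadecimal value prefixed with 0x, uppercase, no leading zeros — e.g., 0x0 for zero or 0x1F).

Byte[0]=CC: 2-byte lead. pending=1, acc=0xC
Byte[1]=A7: continuation. acc=(acc<<6)|0x27=0x327, pending=0
Byte[2]=E7: 3-byte lead. pending=2, acc=0x7
Byte[3]=AA: continuation. acc=(acc<<6)|0x2A=0x1EA, pending=1
Byte[4]=89: continuation. acc=(acc<<6)|0x09=0x7A89, pending=0
Byte[5]=E2: 3-byte lead. pending=2, acc=0x2

Answer: 2 0x2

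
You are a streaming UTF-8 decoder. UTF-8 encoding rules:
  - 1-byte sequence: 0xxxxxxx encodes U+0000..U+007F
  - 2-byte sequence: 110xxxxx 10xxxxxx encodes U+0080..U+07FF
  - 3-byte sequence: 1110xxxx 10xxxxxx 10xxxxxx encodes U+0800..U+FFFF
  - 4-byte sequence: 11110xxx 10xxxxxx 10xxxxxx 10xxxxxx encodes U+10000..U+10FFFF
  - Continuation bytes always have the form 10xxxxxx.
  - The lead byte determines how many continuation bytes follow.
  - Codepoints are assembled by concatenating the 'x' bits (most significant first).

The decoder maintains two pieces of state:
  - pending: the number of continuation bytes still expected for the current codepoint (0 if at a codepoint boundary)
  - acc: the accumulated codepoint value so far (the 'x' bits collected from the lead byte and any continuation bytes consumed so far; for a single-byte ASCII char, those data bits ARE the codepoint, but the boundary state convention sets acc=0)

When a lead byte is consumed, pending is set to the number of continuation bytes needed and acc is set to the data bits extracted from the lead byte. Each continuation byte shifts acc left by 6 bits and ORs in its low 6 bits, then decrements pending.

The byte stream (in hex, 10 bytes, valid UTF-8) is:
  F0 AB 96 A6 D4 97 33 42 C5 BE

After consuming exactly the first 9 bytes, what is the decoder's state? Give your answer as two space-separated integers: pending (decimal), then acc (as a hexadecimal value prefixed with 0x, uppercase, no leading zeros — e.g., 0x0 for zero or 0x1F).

Answer: 1 0x5

Derivation:
Byte[0]=F0: 4-byte lead. pending=3, acc=0x0
Byte[1]=AB: continuation. acc=(acc<<6)|0x2B=0x2B, pending=2
Byte[2]=96: continuation. acc=(acc<<6)|0x16=0xAD6, pending=1
Byte[3]=A6: continuation. acc=(acc<<6)|0x26=0x2B5A6, pending=0
Byte[4]=D4: 2-byte lead. pending=1, acc=0x14
Byte[5]=97: continuation. acc=(acc<<6)|0x17=0x517, pending=0
Byte[6]=33: 1-byte. pending=0, acc=0x0
Byte[7]=42: 1-byte. pending=0, acc=0x0
Byte[8]=C5: 2-byte lead. pending=1, acc=0x5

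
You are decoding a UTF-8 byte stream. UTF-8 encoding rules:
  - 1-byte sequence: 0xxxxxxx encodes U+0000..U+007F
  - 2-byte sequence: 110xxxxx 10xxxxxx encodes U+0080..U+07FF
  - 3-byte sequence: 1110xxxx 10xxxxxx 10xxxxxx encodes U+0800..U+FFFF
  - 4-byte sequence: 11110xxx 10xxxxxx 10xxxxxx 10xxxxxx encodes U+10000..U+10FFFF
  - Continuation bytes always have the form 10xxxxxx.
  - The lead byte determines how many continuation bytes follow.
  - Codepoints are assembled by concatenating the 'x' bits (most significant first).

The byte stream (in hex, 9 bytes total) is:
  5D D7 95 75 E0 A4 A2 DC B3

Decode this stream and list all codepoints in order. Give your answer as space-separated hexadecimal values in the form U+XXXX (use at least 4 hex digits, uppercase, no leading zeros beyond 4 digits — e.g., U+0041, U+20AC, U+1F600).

Byte[0]=5D: 1-byte ASCII. cp=U+005D
Byte[1]=D7: 2-byte lead, need 1 cont bytes. acc=0x17
Byte[2]=95: continuation. acc=(acc<<6)|0x15=0x5D5
Completed: cp=U+05D5 (starts at byte 1)
Byte[3]=75: 1-byte ASCII. cp=U+0075
Byte[4]=E0: 3-byte lead, need 2 cont bytes. acc=0x0
Byte[5]=A4: continuation. acc=(acc<<6)|0x24=0x24
Byte[6]=A2: continuation. acc=(acc<<6)|0x22=0x922
Completed: cp=U+0922 (starts at byte 4)
Byte[7]=DC: 2-byte lead, need 1 cont bytes. acc=0x1C
Byte[8]=B3: continuation. acc=(acc<<6)|0x33=0x733
Completed: cp=U+0733 (starts at byte 7)

Answer: U+005D U+05D5 U+0075 U+0922 U+0733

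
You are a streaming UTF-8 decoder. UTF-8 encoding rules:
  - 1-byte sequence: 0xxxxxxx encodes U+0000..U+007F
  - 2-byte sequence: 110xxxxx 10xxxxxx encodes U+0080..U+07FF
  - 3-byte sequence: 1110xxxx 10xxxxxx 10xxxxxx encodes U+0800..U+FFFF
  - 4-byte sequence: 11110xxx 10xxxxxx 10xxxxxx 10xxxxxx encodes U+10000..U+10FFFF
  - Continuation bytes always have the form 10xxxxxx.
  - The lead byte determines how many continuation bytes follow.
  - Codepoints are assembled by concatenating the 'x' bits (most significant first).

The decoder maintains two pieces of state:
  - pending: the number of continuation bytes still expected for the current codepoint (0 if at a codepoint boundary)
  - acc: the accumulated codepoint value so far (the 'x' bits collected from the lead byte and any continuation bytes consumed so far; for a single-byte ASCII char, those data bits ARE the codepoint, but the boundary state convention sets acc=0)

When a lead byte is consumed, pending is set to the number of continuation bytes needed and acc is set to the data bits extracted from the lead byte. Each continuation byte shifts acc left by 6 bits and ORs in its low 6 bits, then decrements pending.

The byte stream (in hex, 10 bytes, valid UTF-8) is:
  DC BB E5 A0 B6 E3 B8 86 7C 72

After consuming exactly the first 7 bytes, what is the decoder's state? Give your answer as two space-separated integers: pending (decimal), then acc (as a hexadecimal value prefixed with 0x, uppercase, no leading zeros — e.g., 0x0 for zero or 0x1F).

Answer: 1 0xF8

Derivation:
Byte[0]=DC: 2-byte lead. pending=1, acc=0x1C
Byte[1]=BB: continuation. acc=(acc<<6)|0x3B=0x73B, pending=0
Byte[2]=E5: 3-byte lead. pending=2, acc=0x5
Byte[3]=A0: continuation. acc=(acc<<6)|0x20=0x160, pending=1
Byte[4]=B6: continuation. acc=(acc<<6)|0x36=0x5836, pending=0
Byte[5]=E3: 3-byte lead. pending=2, acc=0x3
Byte[6]=B8: continuation. acc=(acc<<6)|0x38=0xF8, pending=1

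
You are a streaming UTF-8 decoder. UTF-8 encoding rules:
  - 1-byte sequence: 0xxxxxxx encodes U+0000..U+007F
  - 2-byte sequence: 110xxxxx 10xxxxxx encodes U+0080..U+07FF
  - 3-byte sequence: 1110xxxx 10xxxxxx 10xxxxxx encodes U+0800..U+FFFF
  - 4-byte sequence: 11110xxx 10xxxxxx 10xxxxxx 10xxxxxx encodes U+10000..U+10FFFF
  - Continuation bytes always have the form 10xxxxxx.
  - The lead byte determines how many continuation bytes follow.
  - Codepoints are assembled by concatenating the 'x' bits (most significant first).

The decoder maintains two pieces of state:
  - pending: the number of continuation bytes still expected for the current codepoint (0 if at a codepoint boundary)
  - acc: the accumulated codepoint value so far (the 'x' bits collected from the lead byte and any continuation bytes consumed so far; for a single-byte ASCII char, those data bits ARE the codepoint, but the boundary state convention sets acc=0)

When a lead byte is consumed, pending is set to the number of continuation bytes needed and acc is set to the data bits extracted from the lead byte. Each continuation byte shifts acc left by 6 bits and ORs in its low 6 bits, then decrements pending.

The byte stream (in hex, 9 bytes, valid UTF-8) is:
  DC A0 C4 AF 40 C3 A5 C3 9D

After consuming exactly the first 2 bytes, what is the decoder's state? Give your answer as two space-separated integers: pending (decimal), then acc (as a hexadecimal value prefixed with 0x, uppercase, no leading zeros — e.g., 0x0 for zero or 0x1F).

Byte[0]=DC: 2-byte lead. pending=1, acc=0x1C
Byte[1]=A0: continuation. acc=(acc<<6)|0x20=0x720, pending=0

Answer: 0 0x720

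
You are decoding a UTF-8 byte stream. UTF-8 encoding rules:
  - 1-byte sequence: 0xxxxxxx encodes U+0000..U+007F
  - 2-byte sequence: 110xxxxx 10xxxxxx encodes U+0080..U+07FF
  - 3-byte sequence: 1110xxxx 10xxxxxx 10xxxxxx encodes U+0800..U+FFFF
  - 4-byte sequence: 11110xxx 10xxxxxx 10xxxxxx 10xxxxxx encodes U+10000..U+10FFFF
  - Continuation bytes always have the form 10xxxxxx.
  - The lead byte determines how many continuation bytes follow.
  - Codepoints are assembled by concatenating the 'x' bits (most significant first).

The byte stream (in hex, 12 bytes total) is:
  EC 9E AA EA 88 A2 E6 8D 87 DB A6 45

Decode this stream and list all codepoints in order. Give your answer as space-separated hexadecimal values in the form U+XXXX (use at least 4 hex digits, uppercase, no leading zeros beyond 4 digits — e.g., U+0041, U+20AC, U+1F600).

Byte[0]=EC: 3-byte lead, need 2 cont bytes. acc=0xC
Byte[1]=9E: continuation. acc=(acc<<6)|0x1E=0x31E
Byte[2]=AA: continuation. acc=(acc<<6)|0x2A=0xC7AA
Completed: cp=U+C7AA (starts at byte 0)
Byte[3]=EA: 3-byte lead, need 2 cont bytes. acc=0xA
Byte[4]=88: continuation. acc=(acc<<6)|0x08=0x288
Byte[5]=A2: continuation. acc=(acc<<6)|0x22=0xA222
Completed: cp=U+A222 (starts at byte 3)
Byte[6]=E6: 3-byte lead, need 2 cont bytes. acc=0x6
Byte[7]=8D: continuation. acc=(acc<<6)|0x0D=0x18D
Byte[8]=87: continuation. acc=(acc<<6)|0x07=0x6347
Completed: cp=U+6347 (starts at byte 6)
Byte[9]=DB: 2-byte lead, need 1 cont bytes. acc=0x1B
Byte[10]=A6: continuation. acc=(acc<<6)|0x26=0x6E6
Completed: cp=U+06E6 (starts at byte 9)
Byte[11]=45: 1-byte ASCII. cp=U+0045

Answer: U+C7AA U+A222 U+6347 U+06E6 U+0045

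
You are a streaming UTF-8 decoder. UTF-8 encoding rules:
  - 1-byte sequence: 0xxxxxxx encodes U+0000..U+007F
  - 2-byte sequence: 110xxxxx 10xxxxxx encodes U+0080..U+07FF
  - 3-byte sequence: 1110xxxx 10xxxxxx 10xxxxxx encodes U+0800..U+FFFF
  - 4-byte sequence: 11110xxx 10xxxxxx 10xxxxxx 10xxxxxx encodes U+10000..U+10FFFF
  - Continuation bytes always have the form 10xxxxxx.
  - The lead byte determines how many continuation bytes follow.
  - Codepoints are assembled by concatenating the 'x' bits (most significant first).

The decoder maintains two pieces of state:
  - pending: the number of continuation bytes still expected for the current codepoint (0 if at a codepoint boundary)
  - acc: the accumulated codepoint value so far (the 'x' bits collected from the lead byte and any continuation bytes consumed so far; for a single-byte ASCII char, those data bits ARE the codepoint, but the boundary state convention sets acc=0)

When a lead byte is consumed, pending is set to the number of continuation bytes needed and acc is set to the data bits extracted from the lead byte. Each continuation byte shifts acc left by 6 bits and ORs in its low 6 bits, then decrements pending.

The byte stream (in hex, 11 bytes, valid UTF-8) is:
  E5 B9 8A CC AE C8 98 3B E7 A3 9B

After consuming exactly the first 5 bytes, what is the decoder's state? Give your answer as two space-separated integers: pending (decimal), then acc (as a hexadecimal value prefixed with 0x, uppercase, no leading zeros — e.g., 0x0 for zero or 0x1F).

Byte[0]=E5: 3-byte lead. pending=2, acc=0x5
Byte[1]=B9: continuation. acc=(acc<<6)|0x39=0x179, pending=1
Byte[2]=8A: continuation. acc=(acc<<6)|0x0A=0x5E4A, pending=0
Byte[3]=CC: 2-byte lead. pending=1, acc=0xC
Byte[4]=AE: continuation. acc=(acc<<6)|0x2E=0x32E, pending=0

Answer: 0 0x32E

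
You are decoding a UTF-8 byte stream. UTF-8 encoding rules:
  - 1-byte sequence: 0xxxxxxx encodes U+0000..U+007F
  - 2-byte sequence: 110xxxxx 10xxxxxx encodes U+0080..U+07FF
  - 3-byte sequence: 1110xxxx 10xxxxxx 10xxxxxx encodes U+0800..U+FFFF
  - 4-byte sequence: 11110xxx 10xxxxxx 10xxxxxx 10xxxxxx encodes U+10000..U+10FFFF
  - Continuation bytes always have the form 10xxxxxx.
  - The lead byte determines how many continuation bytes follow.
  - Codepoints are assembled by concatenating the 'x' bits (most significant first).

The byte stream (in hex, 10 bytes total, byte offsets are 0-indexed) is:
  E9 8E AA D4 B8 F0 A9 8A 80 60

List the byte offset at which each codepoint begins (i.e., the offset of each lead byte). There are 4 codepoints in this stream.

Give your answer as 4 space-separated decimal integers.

Answer: 0 3 5 9

Derivation:
Byte[0]=E9: 3-byte lead, need 2 cont bytes. acc=0x9
Byte[1]=8E: continuation. acc=(acc<<6)|0x0E=0x24E
Byte[2]=AA: continuation. acc=(acc<<6)|0x2A=0x93AA
Completed: cp=U+93AA (starts at byte 0)
Byte[3]=D4: 2-byte lead, need 1 cont bytes. acc=0x14
Byte[4]=B8: continuation. acc=(acc<<6)|0x38=0x538
Completed: cp=U+0538 (starts at byte 3)
Byte[5]=F0: 4-byte lead, need 3 cont bytes. acc=0x0
Byte[6]=A9: continuation. acc=(acc<<6)|0x29=0x29
Byte[7]=8A: continuation. acc=(acc<<6)|0x0A=0xA4A
Byte[8]=80: continuation. acc=(acc<<6)|0x00=0x29280
Completed: cp=U+29280 (starts at byte 5)
Byte[9]=60: 1-byte ASCII. cp=U+0060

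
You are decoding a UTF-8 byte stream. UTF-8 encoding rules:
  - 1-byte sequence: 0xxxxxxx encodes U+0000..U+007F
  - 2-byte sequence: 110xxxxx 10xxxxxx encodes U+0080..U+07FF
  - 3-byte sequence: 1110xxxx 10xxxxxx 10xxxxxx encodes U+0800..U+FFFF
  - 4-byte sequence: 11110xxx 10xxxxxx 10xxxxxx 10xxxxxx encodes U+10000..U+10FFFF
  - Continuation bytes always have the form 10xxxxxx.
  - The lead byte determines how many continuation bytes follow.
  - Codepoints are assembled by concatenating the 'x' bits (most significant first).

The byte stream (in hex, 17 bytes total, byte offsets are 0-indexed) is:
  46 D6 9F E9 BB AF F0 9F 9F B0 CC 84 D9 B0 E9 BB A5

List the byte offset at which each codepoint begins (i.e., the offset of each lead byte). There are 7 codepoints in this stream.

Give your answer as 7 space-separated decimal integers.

Byte[0]=46: 1-byte ASCII. cp=U+0046
Byte[1]=D6: 2-byte lead, need 1 cont bytes. acc=0x16
Byte[2]=9F: continuation. acc=(acc<<6)|0x1F=0x59F
Completed: cp=U+059F (starts at byte 1)
Byte[3]=E9: 3-byte lead, need 2 cont bytes. acc=0x9
Byte[4]=BB: continuation. acc=(acc<<6)|0x3B=0x27B
Byte[5]=AF: continuation. acc=(acc<<6)|0x2F=0x9EEF
Completed: cp=U+9EEF (starts at byte 3)
Byte[6]=F0: 4-byte lead, need 3 cont bytes. acc=0x0
Byte[7]=9F: continuation. acc=(acc<<6)|0x1F=0x1F
Byte[8]=9F: continuation. acc=(acc<<6)|0x1F=0x7DF
Byte[9]=B0: continuation. acc=(acc<<6)|0x30=0x1F7F0
Completed: cp=U+1F7F0 (starts at byte 6)
Byte[10]=CC: 2-byte lead, need 1 cont bytes. acc=0xC
Byte[11]=84: continuation. acc=(acc<<6)|0x04=0x304
Completed: cp=U+0304 (starts at byte 10)
Byte[12]=D9: 2-byte lead, need 1 cont bytes. acc=0x19
Byte[13]=B0: continuation. acc=(acc<<6)|0x30=0x670
Completed: cp=U+0670 (starts at byte 12)
Byte[14]=E9: 3-byte lead, need 2 cont bytes. acc=0x9
Byte[15]=BB: continuation. acc=(acc<<6)|0x3B=0x27B
Byte[16]=A5: continuation. acc=(acc<<6)|0x25=0x9EE5
Completed: cp=U+9EE5 (starts at byte 14)

Answer: 0 1 3 6 10 12 14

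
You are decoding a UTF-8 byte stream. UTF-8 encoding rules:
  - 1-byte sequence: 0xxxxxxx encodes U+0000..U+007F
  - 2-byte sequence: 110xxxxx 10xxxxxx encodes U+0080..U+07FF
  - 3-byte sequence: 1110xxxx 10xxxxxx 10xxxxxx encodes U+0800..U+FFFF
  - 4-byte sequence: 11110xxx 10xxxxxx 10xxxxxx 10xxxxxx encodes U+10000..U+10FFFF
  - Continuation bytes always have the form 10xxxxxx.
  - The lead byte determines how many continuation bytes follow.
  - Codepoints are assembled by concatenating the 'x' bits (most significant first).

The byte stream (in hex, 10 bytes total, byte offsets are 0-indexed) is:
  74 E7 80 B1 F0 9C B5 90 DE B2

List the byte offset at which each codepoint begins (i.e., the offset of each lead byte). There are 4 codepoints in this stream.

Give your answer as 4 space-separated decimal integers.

Byte[0]=74: 1-byte ASCII. cp=U+0074
Byte[1]=E7: 3-byte lead, need 2 cont bytes. acc=0x7
Byte[2]=80: continuation. acc=(acc<<6)|0x00=0x1C0
Byte[3]=B1: continuation. acc=(acc<<6)|0x31=0x7031
Completed: cp=U+7031 (starts at byte 1)
Byte[4]=F0: 4-byte lead, need 3 cont bytes. acc=0x0
Byte[5]=9C: continuation. acc=(acc<<6)|0x1C=0x1C
Byte[6]=B5: continuation. acc=(acc<<6)|0x35=0x735
Byte[7]=90: continuation. acc=(acc<<6)|0x10=0x1CD50
Completed: cp=U+1CD50 (starts at byte 4)
Byte[8]=DE: 2-byte lead, need 1 cont bytes. acc=0x1E
Byte[9]=B2: continuation. acc=(acc<<6)|0x32=0x7B2
Completed: cp=U+07B2 (starts at byte 8)

Answer: 0 1 4 8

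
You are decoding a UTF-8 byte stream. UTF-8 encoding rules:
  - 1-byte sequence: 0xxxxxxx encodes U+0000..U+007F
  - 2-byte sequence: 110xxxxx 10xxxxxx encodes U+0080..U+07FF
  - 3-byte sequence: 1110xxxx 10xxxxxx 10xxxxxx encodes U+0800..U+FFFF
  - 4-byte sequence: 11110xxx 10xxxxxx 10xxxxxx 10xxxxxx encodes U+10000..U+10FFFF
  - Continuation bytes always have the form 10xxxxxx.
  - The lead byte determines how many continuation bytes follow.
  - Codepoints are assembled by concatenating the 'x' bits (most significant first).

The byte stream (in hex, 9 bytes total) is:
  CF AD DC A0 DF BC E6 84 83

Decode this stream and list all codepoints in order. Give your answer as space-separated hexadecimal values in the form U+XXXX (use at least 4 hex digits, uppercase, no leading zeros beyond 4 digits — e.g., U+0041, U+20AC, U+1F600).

Answer: U+03ED U+0720 U+07FC U+6103

Derivation:
Byte[0]=CF: 2-byte lead, need 1 cont bytes. acc=0xF
Byte[1]=AD: continuation. acc=(acc<<6)|0x2D=0x3ED
Completed: cp=U+03ED (starts at byte 0)
Byte[2]=DC: 2-byte lead, need 1 cont bytes. acc=0x1C
Byte[3]=A0: continuation. acc=(acc<<6)|0x20=0x720
Completed: cp=U+0720 (starts at byte 2)
Byte[4]=DF: 2-byte lead, need 1 cont bytes. acc=0x1F
Byte[5]=BC: continuation. acc=(acc<<6)|0x3C=0x7FC
Completed: cp=U+07FC (starts at byte 4)
Byte[6]=E6: 3-byte lead, need 2 cont bytes. acc=0x6
Byte[7]=84: continuation. acc=(acc<<6)|0x04=0x184
Byte[8]=83: continuation. acc=(acc<<6)|0x03=0x6103
Completed: cp=U+6103 (starts at byte 6)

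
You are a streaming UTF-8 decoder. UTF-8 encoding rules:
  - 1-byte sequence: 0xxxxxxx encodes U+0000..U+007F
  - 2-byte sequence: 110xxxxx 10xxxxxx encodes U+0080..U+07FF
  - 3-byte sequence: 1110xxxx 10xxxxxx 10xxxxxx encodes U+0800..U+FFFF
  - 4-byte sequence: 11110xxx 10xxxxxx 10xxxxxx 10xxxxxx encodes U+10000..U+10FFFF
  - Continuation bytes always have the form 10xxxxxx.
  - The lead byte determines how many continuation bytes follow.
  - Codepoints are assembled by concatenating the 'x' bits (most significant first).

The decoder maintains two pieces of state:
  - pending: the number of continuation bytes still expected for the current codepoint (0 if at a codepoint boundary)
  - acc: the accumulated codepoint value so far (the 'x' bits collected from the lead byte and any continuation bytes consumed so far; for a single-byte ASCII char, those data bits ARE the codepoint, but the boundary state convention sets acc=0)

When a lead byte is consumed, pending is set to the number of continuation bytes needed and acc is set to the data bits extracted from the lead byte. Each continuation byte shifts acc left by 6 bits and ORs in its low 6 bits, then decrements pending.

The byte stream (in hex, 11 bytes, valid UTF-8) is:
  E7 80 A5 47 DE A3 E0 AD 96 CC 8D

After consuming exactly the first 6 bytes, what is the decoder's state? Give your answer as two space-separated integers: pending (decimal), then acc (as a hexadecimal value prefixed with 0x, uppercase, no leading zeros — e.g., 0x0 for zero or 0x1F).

Answer: 0 0x7A3

Derivation:
Byte[0]=E7: 3-byte lead. pending=2, acc=0x7
Byte[1]=80: continuation. acc=(acc<<6)|0x00=0x1C0, pending=1
Byte[2]=A5: continuation. acc=(acc<<6)|0x25=0x7025, pending=0
Byte[3]=47: 1-byte. pending=0, acc=0x0
Byte[4]=DE: 2-byte lead. pending=1, acc=0x1E
Byte[5]=A3: continuation. acc=(acc<<6)|0x23=0x7A3, pending=0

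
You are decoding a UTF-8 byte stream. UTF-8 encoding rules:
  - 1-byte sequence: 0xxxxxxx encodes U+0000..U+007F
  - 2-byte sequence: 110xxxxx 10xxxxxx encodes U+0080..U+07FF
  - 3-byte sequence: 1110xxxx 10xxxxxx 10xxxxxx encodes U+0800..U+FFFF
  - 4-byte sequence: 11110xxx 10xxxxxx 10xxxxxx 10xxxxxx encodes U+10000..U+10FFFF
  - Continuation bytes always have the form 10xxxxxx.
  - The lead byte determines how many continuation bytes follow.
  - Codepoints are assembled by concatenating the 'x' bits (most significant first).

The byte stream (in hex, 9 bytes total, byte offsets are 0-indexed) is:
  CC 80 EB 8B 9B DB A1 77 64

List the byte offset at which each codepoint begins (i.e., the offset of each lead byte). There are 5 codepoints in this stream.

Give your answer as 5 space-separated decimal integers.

Answer: 0 2 5 7 8

Derivation:
Byte[0]=CC: 2-byte lead, need 1 cont bytes. acc=0xC
Byte[1]=80: continuation. acc=(acc<<6)|0x00=0x300
Completed: cp=U+0300 (starts at byte 0)
Byte[2]=EB: 3-byte lead, need 2 cont bytes. acc=0xB
Byte[3]=8B: continuation. acc=(acc<<6)|0x0B=0x2CB
Byte[4]=9B: continuation. acc=(acc<<6)|0x1B=0xB2DB
Completed: cp=U+B2DB (starts at byte 2)
Byte[5]=DB: 2-byte lead, need 1 cont bytes. acc=0x1B
Byte[6]=A1: continuation. acc=(acc<<6)|0x21=0x6E1
Completed: cp=U+06E1 (starts at byte 5)
Byte[7]=77: 1-byte ASCII. cp=U+0077
Byte[8]=64: 1-byte ASCII. cp=U+0064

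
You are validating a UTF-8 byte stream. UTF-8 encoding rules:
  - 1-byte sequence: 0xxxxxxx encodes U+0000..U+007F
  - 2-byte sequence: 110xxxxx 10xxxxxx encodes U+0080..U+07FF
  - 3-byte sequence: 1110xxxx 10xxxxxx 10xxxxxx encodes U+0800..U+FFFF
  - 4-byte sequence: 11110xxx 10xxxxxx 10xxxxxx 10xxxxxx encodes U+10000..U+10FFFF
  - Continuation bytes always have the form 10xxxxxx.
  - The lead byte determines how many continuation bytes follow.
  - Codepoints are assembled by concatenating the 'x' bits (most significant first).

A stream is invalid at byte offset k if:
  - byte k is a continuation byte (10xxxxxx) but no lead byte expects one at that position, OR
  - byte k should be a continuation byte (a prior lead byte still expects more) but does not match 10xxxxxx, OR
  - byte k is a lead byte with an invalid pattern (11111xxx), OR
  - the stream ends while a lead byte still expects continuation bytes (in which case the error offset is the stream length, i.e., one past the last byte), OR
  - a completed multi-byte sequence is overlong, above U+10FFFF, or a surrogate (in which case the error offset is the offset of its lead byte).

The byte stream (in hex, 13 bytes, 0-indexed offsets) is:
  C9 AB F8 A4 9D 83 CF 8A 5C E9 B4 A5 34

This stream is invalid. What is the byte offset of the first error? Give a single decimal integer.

Answer: 2

Derivation:
Byte[0]=C9: 2-byte lead, need 1 cont bytes. acc=0x9
Byte[1]=AB: continuation. acc=(acc<<6)|0x2B=0x26B
Completed: cp=U+026B (starts at byte 0)
Byte[2]=F8: INVALID lead byte (not 0xxx/110x/1110/11110)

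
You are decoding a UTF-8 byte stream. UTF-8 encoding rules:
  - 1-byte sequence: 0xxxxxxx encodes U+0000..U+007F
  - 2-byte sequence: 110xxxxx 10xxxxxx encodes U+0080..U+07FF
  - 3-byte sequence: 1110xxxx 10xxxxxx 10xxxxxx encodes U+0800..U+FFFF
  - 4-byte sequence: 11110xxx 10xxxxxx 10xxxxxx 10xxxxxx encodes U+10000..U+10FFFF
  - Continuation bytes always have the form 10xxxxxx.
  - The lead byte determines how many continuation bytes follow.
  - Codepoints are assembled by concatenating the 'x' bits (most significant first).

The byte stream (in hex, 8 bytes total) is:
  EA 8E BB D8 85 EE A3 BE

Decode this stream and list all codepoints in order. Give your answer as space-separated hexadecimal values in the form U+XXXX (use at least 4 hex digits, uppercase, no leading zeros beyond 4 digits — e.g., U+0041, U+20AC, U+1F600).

Byte[0]=EA: 3-byte lead, need 2 cont bytes. acc=0xA
Byte[1]=8E: continuation. acc=(acc<<6)|0x0E=0x28E
Byte[2]=BB: continuation. acc=(acc<<6)|0x3B=0xA3BB
Completed: cp=U+A3BB (starts at byte 0)
Byte[3]=D8: 2-byte lead, need 1 cont bytes. acc=0x18
Byte[4]=85: continuation. acc=(acc<<6)|0x05=0x605
Completed: cp=U+0605 (starts at byte 3)
Byte[5]=EE: 3-byte lead, need 2 cont bytes. acc=0xE
Byte[6]=A3: continuation. acc=(acc<<6)|0x23=0x3A3
Byte[7]=BE: continuation. acc=(acc<<6)|0x3E=0xE8FE
Completed: cp=U+E8FE (starts at byte 5)

Answer: U+A3BB U+0605 U+E8FE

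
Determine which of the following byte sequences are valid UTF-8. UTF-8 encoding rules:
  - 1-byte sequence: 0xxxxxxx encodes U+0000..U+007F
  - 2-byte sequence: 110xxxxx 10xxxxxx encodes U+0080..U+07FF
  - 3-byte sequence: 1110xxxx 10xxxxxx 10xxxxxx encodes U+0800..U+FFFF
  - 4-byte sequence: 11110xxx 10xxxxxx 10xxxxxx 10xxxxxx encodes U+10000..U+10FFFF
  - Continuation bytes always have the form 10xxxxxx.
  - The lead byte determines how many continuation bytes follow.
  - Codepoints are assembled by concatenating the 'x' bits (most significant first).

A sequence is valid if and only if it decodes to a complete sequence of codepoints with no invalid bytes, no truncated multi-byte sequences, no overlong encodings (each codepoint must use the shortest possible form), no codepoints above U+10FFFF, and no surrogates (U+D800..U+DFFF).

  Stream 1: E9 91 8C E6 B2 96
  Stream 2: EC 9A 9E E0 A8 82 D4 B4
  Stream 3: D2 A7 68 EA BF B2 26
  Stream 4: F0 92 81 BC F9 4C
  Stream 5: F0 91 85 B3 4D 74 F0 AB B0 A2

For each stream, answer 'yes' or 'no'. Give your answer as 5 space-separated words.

Answer: yes yes yes no yes

Derivation:
Stream 1: decodes cleanly. VALID
Stream 2: decodes cleanly. VALID
Stream 3: decodes cleanly. VALID
Stream 4: error at byte offset 4. INVALID
Stream 5: decodes cleanly. VALID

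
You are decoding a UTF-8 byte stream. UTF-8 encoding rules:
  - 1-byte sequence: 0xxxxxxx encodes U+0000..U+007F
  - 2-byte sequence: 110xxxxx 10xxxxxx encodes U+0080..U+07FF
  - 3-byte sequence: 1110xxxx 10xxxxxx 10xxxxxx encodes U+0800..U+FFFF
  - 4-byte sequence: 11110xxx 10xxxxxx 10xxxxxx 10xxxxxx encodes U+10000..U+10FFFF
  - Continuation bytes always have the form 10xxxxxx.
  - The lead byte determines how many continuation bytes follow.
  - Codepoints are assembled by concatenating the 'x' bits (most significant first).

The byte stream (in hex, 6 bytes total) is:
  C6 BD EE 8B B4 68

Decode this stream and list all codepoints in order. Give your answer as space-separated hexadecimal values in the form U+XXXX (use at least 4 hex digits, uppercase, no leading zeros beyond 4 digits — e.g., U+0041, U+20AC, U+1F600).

Byte[0]=C6: 2-byte lead, need 1 cont bytes. acc=0x6
Byte[1]=BD: continuation. acc=(acc<<6)|0x3D=0x1BD
Completed: cp=U+01BD (starts at byte 0)
Byte[2]=EE: 3-byte lead, need 2 cont bytes. acc=0xE
Byte[3]=8B: continuation. acc=(acc<<6)|0x0B=0x38B
Byte[4]=B4: continuation. acc=(acc<<6)|0x34=0xE2F4
Completed: cp=U+E2F4 (starts at byte 2)
Byte[5]=68: 1-byte ASCII. cp=U+0068

Answer: U+01BD U+E2F4 U+0068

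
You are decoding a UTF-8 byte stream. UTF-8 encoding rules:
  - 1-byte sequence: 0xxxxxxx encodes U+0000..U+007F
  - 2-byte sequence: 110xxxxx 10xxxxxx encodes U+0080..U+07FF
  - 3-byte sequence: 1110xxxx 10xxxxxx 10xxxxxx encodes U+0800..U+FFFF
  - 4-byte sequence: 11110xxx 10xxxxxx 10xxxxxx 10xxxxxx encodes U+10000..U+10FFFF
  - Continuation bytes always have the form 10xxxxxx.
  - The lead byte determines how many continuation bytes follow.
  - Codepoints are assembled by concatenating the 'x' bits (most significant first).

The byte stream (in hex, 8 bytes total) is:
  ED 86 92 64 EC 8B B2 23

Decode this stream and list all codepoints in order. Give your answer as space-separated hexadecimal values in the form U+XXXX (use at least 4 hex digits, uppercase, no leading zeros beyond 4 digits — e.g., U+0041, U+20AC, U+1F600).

Byte[0]=ED: 3-byte lead, need 2 cont bytes. acc=0xD
Byte[1]=86: continuation. acc=(acc<<6)|0x06=0x346
Byte[2]=92: continuation. acc=(acc<<6)|0x12=0xD192
Completed: cp=U+D192 (starts at byte 0)
Byte[3]=64: 1-byte ASCII. cp=U+0064
Byte[4]=EC: 3-byte lead, need 2 cont bytes. acc=0xC
Byte[5]=8B: continuation. acc=(acc<<6)|0x0B=0x30B
Byte[6]=B2: continuation. acc=(acc<<6)|0x32=0xC2F2
Completed: cp=U+C2F2 (starts at byte 4)
Byte[7]=23: 1-byte ASCII. cp=U+0023

Answer: U+D192 U+0064 U+C2F2 U+0023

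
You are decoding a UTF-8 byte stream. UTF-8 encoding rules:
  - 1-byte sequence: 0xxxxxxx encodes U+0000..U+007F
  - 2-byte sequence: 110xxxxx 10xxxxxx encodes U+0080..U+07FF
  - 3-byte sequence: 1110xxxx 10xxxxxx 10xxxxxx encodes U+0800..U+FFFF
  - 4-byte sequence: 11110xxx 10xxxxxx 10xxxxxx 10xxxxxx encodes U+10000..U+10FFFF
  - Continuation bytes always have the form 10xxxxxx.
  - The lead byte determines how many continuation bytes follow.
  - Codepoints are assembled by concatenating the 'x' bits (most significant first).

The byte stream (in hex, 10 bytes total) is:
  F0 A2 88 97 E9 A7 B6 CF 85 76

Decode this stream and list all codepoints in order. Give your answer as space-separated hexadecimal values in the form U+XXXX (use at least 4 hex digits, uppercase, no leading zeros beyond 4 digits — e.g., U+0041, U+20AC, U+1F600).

Answer: U+22217 U+99F6 U+03C5 U+0076

Derivation:
Byte[0]=F0: 4-byte lead, need 3 cont bytes. acc=0x0
Byte[1]=A2: continuation. acc=(acc<<6)|0x22=0x22
Byte[2]=88: continuation. acc=(acc<<6)|0x08=0x888
Byte[3]=97: continuation. acc=(acc<<6)|0x17=0x22217
Completed: cp=U+22217 (starts at byte 0)
Byte[4]=E9: 3-byte lead, need 2 cont bytes. acc=0x9
Byte[5]=A7: continuation. acc=(acc<<6)|0x27=0x267
Byte[6]=B6: continuation. acc=(acc<<6)|0x36=0x99F6
Completed: cp=U+99F6 (starts at byte 4)
Byte[7]=CF: 2-byte lead, need 1 cont bytes. acc=0xF
Byte[8]=85: continuation. acc=(acc<<6)|0x05=0x3C5
Completed: cp=U+03C5 (starts at byte 7)
Byte[9]=76: 1-byte ASCII. cp=U+0076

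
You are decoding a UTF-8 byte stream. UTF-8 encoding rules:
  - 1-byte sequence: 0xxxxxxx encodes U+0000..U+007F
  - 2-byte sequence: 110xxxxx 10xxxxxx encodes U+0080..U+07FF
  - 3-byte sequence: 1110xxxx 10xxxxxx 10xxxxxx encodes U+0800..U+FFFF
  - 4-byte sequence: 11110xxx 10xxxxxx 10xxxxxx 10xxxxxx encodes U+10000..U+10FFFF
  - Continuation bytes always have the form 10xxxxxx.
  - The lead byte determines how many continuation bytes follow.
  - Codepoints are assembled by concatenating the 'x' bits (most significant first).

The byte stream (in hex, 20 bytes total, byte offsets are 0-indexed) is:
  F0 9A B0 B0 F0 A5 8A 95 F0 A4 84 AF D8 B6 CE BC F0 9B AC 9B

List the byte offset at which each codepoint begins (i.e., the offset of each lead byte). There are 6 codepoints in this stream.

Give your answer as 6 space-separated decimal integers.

Answer: 0 4 8 12 14 16

Derivation:
Byte[0]=F0: 4-byte lead, need 3 cont bytes. acc=0x0
Byte[1]=9A: continuation. acc=(acc<<6)|0x1A=0x1A
Byte[2]=B0: continuation. acc=(acc<<6)|0x30=0x6B0
Byte[3]=B0: continuation. acc=(acc<<6)|0x30=0x1AC30
Completed: cp=U+1AC30 (starts at byte 0)
Byte[4]=F0: 4-byte lead, need 3 cont bytes. acc=0x0
Byte[5]=A5: continuation. acc=(acc<<6)|0x25=0x25
Byte[6]=8A: continuation. acc=(acc<<6)|0x0A=0x94A
Byte[7]=95: continuation. acc=(acc<<6)|0x15=0x25295
Completed: cp=U+25295 (starts at byte 4)
Byte[8]=F0: 4-byte lead, need 3 cont bytes. acc=0x0
Byte[9]=A4: continuation. acc=(acc<<6)|0x24=0x24
Byte[10]=84: continuation. acc=(acc<<6)|0x04=0x904
Byte[11]=AF: continuation. acc=(acc<<6)|0x2F=0x2412F
Completed: cp=U+2412F (starts at byte 8)
Byte[12]=D8: 2-byte lead, need 1 cont bytes. acc=0x18
Byte[13]=B6: continuation. acc=(acc<<6)|0x36=0x636
Completed: cp=U+0636 (starts at byte 12)
Byte[14]=CE: 2-byte lead, need 1 cont bytes. acc=0xE
Byte[15]=BC: continuation. acc=(acc<<6)|0x3C=0x3BC
Completed: cp=U+03BC (starts at byte 14)
Byte[16]=F0: 4-byte lead, need 3 cont bytes. acc=0x0
Byte[17]=9B: continuation. acc=(acc<<6)|0x1B=0x1B
Byte[18]=AC: continuation. acc=(acc<<6)|0x2C=0x6EC
Byte[19]=9B: continuation. acc=(acc<<6)|0x1B=0x1BB1B
Completed: cp=U+1BB1B (starts at byte 16)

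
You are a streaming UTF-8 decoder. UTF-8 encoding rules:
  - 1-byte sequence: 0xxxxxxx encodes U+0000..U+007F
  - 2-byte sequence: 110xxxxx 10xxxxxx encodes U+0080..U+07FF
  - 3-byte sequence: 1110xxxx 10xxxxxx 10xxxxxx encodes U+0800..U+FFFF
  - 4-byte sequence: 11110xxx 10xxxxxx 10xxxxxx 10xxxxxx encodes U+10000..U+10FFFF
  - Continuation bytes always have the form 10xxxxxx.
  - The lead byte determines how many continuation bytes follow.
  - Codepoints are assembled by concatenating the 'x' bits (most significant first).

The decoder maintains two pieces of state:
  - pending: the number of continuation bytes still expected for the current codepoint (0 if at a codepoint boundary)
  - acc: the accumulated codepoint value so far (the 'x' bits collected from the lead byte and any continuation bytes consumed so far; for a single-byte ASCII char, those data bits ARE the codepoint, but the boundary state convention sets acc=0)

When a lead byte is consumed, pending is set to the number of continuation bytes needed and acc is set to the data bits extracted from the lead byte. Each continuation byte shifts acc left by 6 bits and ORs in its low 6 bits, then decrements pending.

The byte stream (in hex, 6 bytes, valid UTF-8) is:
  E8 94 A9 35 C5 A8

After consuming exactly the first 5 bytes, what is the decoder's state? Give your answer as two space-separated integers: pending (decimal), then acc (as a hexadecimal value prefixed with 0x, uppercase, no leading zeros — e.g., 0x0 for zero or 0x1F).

Answer: 1 0x5

Derivation:
Byte[0]=E8: 3-byte lead. pending=2, acc=0x8
Byte[1]=94: continuation. acc=(acc<<6)|0x14=0x214, pending=1
Byte[2]=A9: continuation. acc=(acc<<6)|0x29=0x8529, pending=0
Byte[3]=35: 1-byte. pending=0, acc=0x0
Byte[4]=C5: 2-byte lead. pending=1, acc=0x5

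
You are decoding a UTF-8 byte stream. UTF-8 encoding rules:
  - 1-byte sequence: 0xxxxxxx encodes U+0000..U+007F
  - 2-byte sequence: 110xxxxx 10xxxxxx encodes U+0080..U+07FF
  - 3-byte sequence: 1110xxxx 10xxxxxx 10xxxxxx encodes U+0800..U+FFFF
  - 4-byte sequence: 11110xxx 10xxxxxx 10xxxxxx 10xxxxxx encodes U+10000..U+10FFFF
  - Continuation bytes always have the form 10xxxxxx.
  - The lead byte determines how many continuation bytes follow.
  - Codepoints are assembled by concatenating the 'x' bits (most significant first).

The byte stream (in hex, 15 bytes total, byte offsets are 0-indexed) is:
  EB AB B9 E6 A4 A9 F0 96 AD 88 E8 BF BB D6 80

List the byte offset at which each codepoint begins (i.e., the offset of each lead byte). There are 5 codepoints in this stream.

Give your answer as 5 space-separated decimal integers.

Byte[0]=EB: 3-byte lead, need 2 cont bytes. acc=0xB
Byte[1]=AB: continuation. acc=(acc<<6)|0x2B=0x2EB
Byte[2]=B9: continuation. acc=(acc<<6)|0x39=0xBAF9
Completed: cp=U+BAF9 (starts at byte 0)
Byte[3]=E6: 3-byte lead, need 2 cont bytes. acc=0x6
Byte[4]=A4: continuation. acc=(acc<<6)|0x24=0x1A4
Byte[5]=A9: continuation. acc=(acc<<6)|0x29=0x6929
Completed: cp=U+6929 (starts at byte 3)
Byte[6]=F0: 4-byte lead, need 3 cont bytes. acc=0x0
Byte[7]=96: continuation. acc=(acc<<6)|0x16=0x16
Byte[8]=AD: continuation. acc=(acc<<6)|0x2D=0x5AD
Byte[9]=88: continuation. acc=(acc<<6)|0x08=0x16B48
Completed: cp=U+16B48 (starts at byte 6)
Byte[10]=E8: 3-byte lead, need 2 cont bytes. acc=0x8
Byte[11]=BF: continuation. acc=(acc<<6)|0x3F=0x23F
Byte[12]=BB: continuation. acc=(acc<<6)|0x3B=0x8FFB
Completed: cp=U+8FFB (starts at byte 10)
Byte[13]=D6: 2-byte lead, need 1 cont bytes. acc=0x16
Byte[14]=80: continuation. acc=(acc<<6)|0x00=0x580
Completed: cp=U+0580 (starts at byte 13)

Answer: 0 3 6 10 13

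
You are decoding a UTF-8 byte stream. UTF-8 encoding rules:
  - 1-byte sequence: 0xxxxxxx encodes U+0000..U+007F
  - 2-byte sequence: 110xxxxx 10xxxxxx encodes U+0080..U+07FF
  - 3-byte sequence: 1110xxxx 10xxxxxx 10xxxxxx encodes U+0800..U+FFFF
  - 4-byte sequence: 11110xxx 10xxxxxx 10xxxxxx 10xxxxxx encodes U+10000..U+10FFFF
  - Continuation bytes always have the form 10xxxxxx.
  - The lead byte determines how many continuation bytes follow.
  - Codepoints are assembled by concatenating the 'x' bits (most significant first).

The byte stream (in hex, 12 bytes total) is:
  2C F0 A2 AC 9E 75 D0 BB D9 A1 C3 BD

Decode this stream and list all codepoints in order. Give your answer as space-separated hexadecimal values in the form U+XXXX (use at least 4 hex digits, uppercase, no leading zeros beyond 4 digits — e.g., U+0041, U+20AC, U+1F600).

Answer: U+002C U+22B1E U+0075 U+043B U+0661 U+00FD

Derivation:
Byte[0]=2C: 1-byte ASCII. cp=U+002C
Byte[1]=F0: 4-byte lead, need 3 cont bytes. acc=0x0
Byte[2]=A2: continuation. acc=(acc<<6)|0x22=0x22
Byte[3]=AC: continuation. acc=(acc<<6)|0x2C=0x8AC
Byte[4]=9E: continuation. acc=(acc<<6)|0x1E=0x22B1E
Completed: cp=U+22B1E (starts at byte 1)
Byte[5]=75: 1-byte ASCII. cp=U+0075
Byte[6]=D0: 2-byte lead, need 1 cont bytes. acc=0x10
Byte[7]=BB: continuation. acc=(acc<<6)|0x3B=0x43B
Completed: cp=U+043B (starts at byte 6)
Byte[8]=D9: 2-byte lead, need 1 cont bytes. acc=0x19
Byte[9]=A1: continuation. acc=(acc<<6)|0x21=0x661
Completed: cp=U+0661 (starts at byte 8)
Byte[10]=C3: 2-byte lead, need 1 cont bytes. acc=0x3
Byte[11]=BD: continuation. acc=(acc<<6)|0x3D=0xFD
Completed: cp=U+00FD (starts at byte 10)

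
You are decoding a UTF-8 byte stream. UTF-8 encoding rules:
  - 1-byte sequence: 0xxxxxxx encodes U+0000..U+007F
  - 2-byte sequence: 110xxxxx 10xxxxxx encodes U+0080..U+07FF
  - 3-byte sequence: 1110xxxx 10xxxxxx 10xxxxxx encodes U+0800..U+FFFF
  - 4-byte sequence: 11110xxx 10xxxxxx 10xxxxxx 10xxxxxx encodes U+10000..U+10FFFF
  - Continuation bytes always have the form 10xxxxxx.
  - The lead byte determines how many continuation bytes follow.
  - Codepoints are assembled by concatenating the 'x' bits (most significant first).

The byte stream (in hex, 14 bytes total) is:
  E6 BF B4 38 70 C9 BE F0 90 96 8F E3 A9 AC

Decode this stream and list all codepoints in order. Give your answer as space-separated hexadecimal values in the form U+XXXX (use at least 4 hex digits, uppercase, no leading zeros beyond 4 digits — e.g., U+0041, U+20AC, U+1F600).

Answer: U+6FF4 U+0038 U+0070 U+027E U+1058F U+3A6C

Derivation:
Byte[0]=E6: 3-byte lead, need 2 cont bytes. acc=0x6
Byte[1]=BF: continuation. acc=(acc<<6)|0x3F=0x1BF
Byte[2]=B4: continuation. acc=(acc<<6)|0x34=0x6FF4
Completed: cp=U+6FF4 (starts at byte 0)
Byte[3]=38: 1-byte ASCII. cp=U+0038
Byte[4]=70: 1-byte ASCII. cp=U+0070
Byte[5]=C9: 2-byte lead, need 1 cont bytes. acc=0x9
Byte[6]=BE: continuation. acc=(acc<<6)|0x3E=0x27E
Completed: cp=U+027E (starts at byte 5)
Byte[7]=F0: 4-byte lead, need 3 cont bytes. acc=0x0
Byte[8]=90: continuation. acc=(acc<<6)|0x10=0x10
Byte[9]=96: continuation. acc=(acc<<6)|0x16=0x416
Byte[10]=8F: continuation. acc=(acc<<6)|0x0F=0x1058F
Completed: cp=U+1058F (starts at byte 7)
Byte[11]=E3: 3-byte lead, need 2 cont bytes. acc=0x3
Byte[12]=A9: continuation. acc=(acc<<6)|0x29=0xE9
Byte[13]=AC: continuation. acc=(acc<<6)|0x2C=0x3A6C
Completed: cp=U+3A6C (starts at byte 11)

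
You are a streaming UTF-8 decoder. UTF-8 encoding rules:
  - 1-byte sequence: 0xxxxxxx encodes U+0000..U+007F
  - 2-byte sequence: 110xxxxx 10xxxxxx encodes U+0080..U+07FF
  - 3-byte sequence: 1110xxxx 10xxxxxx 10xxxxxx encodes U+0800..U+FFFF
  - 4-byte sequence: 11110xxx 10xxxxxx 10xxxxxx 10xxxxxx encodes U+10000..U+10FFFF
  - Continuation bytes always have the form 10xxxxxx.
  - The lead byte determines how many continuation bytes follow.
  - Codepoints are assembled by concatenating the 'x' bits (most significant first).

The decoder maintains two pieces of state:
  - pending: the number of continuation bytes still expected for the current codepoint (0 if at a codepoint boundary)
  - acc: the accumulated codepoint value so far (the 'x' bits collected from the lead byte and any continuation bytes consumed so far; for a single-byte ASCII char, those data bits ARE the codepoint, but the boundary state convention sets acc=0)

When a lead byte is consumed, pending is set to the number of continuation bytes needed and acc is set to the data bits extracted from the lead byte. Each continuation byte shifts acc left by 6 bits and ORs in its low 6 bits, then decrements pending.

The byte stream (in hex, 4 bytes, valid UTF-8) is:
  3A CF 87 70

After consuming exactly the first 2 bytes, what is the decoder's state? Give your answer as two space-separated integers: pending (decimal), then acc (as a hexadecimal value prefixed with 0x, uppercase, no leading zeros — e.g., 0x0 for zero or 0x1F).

Byte[0]=3A: 1-byte. pending=0, acc=0x0
Byte[1]=CF: 2-byte lead. pending=1, acc=0xF

Answer: 1 0xF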